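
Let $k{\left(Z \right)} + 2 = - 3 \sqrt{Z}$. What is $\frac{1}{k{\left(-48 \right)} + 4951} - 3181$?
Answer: $- \frac{77912333024}{24493033} + \frac{12 i \sqrt{3}}{24493033} \approx -3181.0 + 8.4859 \cdot 10^{-7} i$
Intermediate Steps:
$k{\left(Z \right)} = -2 - 3 \sqrt{Z}$
$\frac{1}{k{\left(-48 \right)} + 4951} - 3181 = \frac{1}{\left(-2 - 3 \sqrt{-48}\right) + 4951} - 3181 = \frac{1}{\left(-2 - 3 \cdot 4 i \sqrt{3}\right) + 4951} - 3181 = \frac{1}{\left(-2 - 12 i \sqrt{3}\right) + 4951} - 3181 = \frac{1}{4949 - 12 i \sqrt{3}} - 3181 = -3181 + \frac{1}{4949 - 12 i \sqrt{3}}$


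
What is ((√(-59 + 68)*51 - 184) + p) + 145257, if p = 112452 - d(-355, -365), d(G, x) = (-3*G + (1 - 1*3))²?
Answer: -872291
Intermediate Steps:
d(G, x) = (-2 - 3*G)² (d(G, x) = (-3*G + (1 - 3))² = (-3*G - 2)² = (-2 - 3*G)²)
p = -1017517 (p = 112452 - (2 + 3*(-355))² = 112452 - (2 - 1065)² = 112452 - 1*(-1063)² = 112452 - 1*1129969 = 112452 - 1129969 = -1017517)
((√(-59 + 68)*51 - 184) + p) + 145257 = ((√(-59 + 68)*51 - 184) - 1017517) + 145257 = ((√9*51 - 184) - 1017517) + 145257 = ((3*51 - 184) - 1017517) + 145257 = ((153 - 184) - 1017517) + 145257 = (-31 - 1017517) + 145257 = -1017548 + 145257 = -872291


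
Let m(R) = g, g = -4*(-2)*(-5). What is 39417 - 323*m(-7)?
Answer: 52337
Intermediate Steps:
g = -40 (g = 8*(-5) = -40)
m(R) = -40
39417 - 323*m(-7) = 39417 - 323*(-40) = 39417 + 12920 = 52337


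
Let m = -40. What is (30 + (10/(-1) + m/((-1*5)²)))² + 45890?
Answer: 1155714/25 ≈ 46229.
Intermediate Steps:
(30 + (10/(-1) + m/((-1*5)²)))² + 45890 = (30 + (10/(-1) - 40/((-1*5)²)))² + 45890 = (30 + (10*(-1) - 40/((-5)²)))² + 45890 = (30 + (-10 - 40/25))² + 45890 = (30 + (-10 - 40*1/25))² + 45890 = (30 + (-10 - 8/5))² + 45890 = (30 - 58/5)² + 45890 = (92/5)² + 45890 = 8464/25 + 45890 = 1155714/25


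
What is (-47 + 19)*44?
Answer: -1232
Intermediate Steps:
(-47 + 19)*44 = -28*44 = -1232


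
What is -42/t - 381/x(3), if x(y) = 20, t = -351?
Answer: -44297/2340 ≈ -18.930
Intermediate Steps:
-42/t - 381/x(3) = -42/(-351) - 381/20 = -42*(-1/351) - 381*1/20 = 14/117 - 381/20 = -44297/2340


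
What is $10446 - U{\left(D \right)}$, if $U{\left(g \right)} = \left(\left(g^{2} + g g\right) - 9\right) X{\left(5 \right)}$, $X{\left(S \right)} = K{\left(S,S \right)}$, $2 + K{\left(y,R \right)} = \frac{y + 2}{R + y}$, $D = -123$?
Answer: $\frac{497697}{10} \approx 49770.0$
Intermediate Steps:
$K{\left(y,R \right)} = -2 + \frac{2 + y}{R + y}$ ($K{\left(y,R \right)} = -2 + \frac{y + 2}{R + y} = -2 + \frac{2 + y}{R + y}$)
$X{\left(S \right)} = \frac{2 - 3 S}{2 S}$ ($X{\left(S \right)} = \frac{2 - S - 2 S}{S + S} = \frac{2 - 3 S}{2 S}$)
$U{\left(g \right)} = \frac{117}{10} - \frac{13 g^{2}}{5}$ ($U{\left(g \right)} = \left(\left(g^{2} + g g\right) - 9\right) \left(- \frac{3}{2} + \frac{1}{5}\right) = \left(\left(g^{2} + g^{2}\right) - 9\right) \left(- \frac{3}{2} + \frac{1}{5}\right) = \left(2 g^{2} - 9\right) \left(- \frac{13}{10}\right) = \left(-9 + 2 g^{2}\right) \left(- \frac{13}{10}\right) = \frac{117}{10} - \frac{13 g^{2}}{5}$)
$10446 - U{\left(D \right)} = 10446 - \left(\frac{117}{10} - \frac{13 \left(-123\right)^{2}}{5}\right) = 10446 - \left(\frac{117}{10} - \frac{196677}{5}\right) = 10446 - - \frac{393237}{10} = 10446 + \frac{393237}{10} = \frac{497697}{10}$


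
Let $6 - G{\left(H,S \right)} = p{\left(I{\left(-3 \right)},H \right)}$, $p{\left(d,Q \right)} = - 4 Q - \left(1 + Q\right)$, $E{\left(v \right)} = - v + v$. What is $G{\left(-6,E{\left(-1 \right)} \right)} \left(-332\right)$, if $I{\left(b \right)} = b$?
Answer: $7636$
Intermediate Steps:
$E{\left(v \right)} = 0$
$p{\left(d,Q \right)} = -1 - 5 Q$
$G{\left(H,S \right)} = 7 + 5 H$ ($G{\left(H,S \right)} = 6 - \left(-1 - 5 H\right) = 6 + \left(1 + 5 H\right) = 7 + 5 H$)
$G{\left(-6,E{\left(-1 \right)} \right)} \left(-332\right) = \left(7 + 5 \left(-6\right)\right) \left(-332\right) = \left(7 - 30\right) \left(-332\right) = \left(-23\right) \left(-332\right) = 7636$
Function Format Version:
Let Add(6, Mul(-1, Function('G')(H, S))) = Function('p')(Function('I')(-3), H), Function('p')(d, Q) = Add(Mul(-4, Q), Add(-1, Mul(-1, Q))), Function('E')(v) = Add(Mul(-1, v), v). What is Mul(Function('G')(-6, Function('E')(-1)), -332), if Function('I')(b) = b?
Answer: 7636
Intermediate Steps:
Function('E')(v) = 0
Function('p')(d, Q) = Add(-1, Mul(-5, Q))
Function('G')(H, S) = Add(7, Mul(5, H)) (Function('G')(H, S) = Add(6, Mul(-1, Add(-1, Mul(-5, H)))) = Add(6, Add(1, Mul(5, H))) = Add(7, Mul(5, H)))
Mul(Function('G')(-6, Function('E')(-1)), -332) = Mul(Add(7, Mul(5, -6)), -332) = Mul(Add(7, -30), -332) = Mul(-23, -332) = 7636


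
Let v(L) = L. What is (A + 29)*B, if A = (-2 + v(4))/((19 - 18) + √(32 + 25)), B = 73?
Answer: 59203/28 + 73*√57/28 ≈ 2134.1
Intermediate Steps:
A = 2/(1 + √57) (A = (-2 + 4)/((19 - 18) + √(32 + 25)) = 2/(1 + √57) ≈ 0.23392)
(A + 29)*B = ((-1/28 + √57/28) + 29)*73 = (811/28 + √57/28)*73 = 59203/28 + 73*√57/28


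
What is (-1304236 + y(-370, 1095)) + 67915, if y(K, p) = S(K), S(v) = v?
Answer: -1236691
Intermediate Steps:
y(K, p) = K
(-1304236 + y(-370, 1095)) + 67915 = (-1304236 - 370) + 67915 = -1304606 + 67915 = -1236691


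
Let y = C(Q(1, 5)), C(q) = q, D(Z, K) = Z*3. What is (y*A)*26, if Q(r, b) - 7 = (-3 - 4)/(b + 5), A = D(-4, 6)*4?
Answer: -39312/5 ≈ -7862.4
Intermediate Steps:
D(Z, K) = 3*Z
A = -48 (A = (3*(-4))*4 = -12*4 = -48)
Q(r, b) = 7 - 7/(5 + b) (Q(r, b) = 7 + (-3 - 4)/(b + 5) = 7 - 7/(5 + b))
y = 63/10 (y = 7*(4 + 5)/(5 + 5) = 7*9/10 = 7*(⅒)*9 = 63/10 ≈ 6.3000)
(y*A)*26 = ((63/10)*(-48))*26 = -1512/5*26 = -39312/5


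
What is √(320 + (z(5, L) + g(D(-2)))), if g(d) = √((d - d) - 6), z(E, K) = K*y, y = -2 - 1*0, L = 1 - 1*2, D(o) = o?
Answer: √(322 + I*√6) ≈ 17.944 + 0.06825*I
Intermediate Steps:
L = -1 (L = 1 - 2 = -1)
y = -2 (y = -2 + 0 = -2)
z(E, K) = -2*K (z(E, K) = K*(-2) = -2*K)
g(d) = I*√6 (g(d) = √(0 - 6) = √(-6) = I*√6)
√(320 + (z(5, L) + g(D(-2)))) = √(320 + (-2*(-1) + I*√6)) = √(320 + (2 + I*√6)) = √(322 + I*√6)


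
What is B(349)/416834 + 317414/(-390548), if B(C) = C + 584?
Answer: -16493070749/20349210629 ≈ -0.81050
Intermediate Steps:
B(C) = 584 + C
B(349)/416834 + 317414/(-390548) = (584 + 349)/416834 + 317414/(-390548) = 933*(1/416834) + 317414*(-1/390548) = 933/416834 - 158707/195274 = -16493070749/20349210629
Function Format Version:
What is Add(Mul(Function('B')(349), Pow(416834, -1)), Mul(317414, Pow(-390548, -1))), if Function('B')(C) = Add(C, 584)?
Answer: Rational(-16493070749, 20349210629) ≈ -0.81050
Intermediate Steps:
Function('B')(C) = Add(584, C)
Add(Mul(Function('B')(349), Pow(416834, -1)), Mul(317414, Pow(-390548, -1))) = Add(Mul(Add(584, 349), Pow(416834, -1)), Mul(317414, Pow(-390548, -1))) = Add(Mul(933, Rational(1, 416834)), Mul(317414, Rational(-1, 390548))) = Add(Rational(933, 416834), Rational(-158707, 195274)) = Rational(-16493070749, 20349210629)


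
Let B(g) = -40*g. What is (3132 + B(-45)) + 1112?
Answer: 6044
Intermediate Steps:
(3132 + B(-45)) + 1112 = (3132 - 40*(-45)) + 1112 = (3132 + 1800) + 1112 = 4932 + 1112 = 6044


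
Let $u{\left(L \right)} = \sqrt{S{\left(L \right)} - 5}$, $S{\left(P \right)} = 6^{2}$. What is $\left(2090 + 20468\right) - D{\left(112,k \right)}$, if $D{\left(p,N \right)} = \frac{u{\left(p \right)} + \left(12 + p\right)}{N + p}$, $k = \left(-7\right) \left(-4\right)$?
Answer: $\frac{789499}{35} - \frac{\sqrt{31}}{140} \approx 22557.0$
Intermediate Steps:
$S{\left(P \right)} = 36$
$u{\left(L \right)} = \sqrt{31}$ ($u{\left(L \right)} = \sqrt{36 - 5} = \sqrt{31}$)
$k = 28$
$D{\left(p,N \right)} = \frac{12 + p + \sqrt{31}}{N + p}$ ($D{\left(p,N \right)} = \frac{\sqrt{31} + \left(12 + p\right)}{N + p} = \frac{12 + p + \sqrt{31}}{N + p}$)
$\left(2090 + 20468\right) - D{\left(112,k \right)} = \left(2090 + 20468\right) - \frac{12 + 112 + \sqrt{31}}{28 + 112} = 22558 - \frac{124 + \sqrt{31}}{140} = 22558 - \left(\frac{31}{35} + \frac{\sqrt{31}}{140}\right) = \frac{789499}{35} - \frac{\sqrt{31}}{140}$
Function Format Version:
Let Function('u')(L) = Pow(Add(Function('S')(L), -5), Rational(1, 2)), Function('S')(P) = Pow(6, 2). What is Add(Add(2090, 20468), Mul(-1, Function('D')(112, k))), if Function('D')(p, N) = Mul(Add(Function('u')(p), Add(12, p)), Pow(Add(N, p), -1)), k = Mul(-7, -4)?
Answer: Add(Rational(789499, 35), Mul(Rational(-1, 140), Pow(31, Rational(1, 2)))) ≈ 22557.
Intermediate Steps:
Function('S')(P) = 36
Function('u')(L) = Pow(31, Rational(1, 2)) (Function('u')(L) = Pow(Add(36, -5), Rational(1, 2)) = Pow(31, Rational(1, 2)))
k = 28
Function('D')(p, N) = Mul(Pow(Add(N, p), -1), Add(12, p, Pow(31, Rational(1, 2)))) (Function('D')(p, N) = Mul(Add(Pow(31, Rational(1, 2)), Add(12, p)), Pow(Add(N, p), -1)) = Mul(Add(12, p, Pow(31, Rational(1, 2))), Pow(Add(N, p), -1)) = Mul(Pow(Add(N, p), -1), Add(12, p, Pow(31, Rational(1, 2)))))
Add(Add(2090, 20468), Mul(-1, Function('D')(112, k))) = Add(Add(2090, 20468), Mul(-1, Mul(Pow(Add(28, 112), -1), Add(12, 112, Pow(31, Rational(1, 2)))))) = Add(22558, Mul(-1, Mul(Pow(140, -1), Add(124, Pow(31, Rational(1, 2)))))) = Add(22558, Mul(-1, Mul(Rational(1, 140), Add(124, Pow(31, Rational(1, 2)))))) = Add(22558, Mul(-1, Add(Rational(31, 35), Mul(Rational(1, 140), Pow(31, Rational(1, 2)))))) = Add(22558, Add(Rational(-31, 35), Mul(Rational(-1, 140), Pow(31, Rational(1, 2))))) = Add(Rational(789499, 35), Mul(Rational(-1, 140), Pow(31, Rational(1, 2))))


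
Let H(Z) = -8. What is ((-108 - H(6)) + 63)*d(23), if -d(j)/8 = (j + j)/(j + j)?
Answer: 296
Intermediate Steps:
d(j) = -8 (d(j) = -8*(j + j)/(j + j) = -8*2*j/(2*j) = -8*2*j*1/(2*j) = -8*1 = -8)
((-108 - H(6)) + 63)*d(23) = ((-108 - 1*(-8)) + 63)*(-8) = ((-108 + 8) + 63)*(-8) = (-100 + 63)*(-8) = -37*(-8) = 296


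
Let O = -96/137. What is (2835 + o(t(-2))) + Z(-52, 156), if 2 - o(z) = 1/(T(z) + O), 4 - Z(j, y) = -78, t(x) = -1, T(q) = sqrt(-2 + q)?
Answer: 63758263/21841 + 18769*I*sqrt(3)/65523 ≈ 2919.2 + 0.49614*I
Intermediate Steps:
O = -96/137 (O = -96*1/137 = -96/137 ≈ -0.70073)
Z(j, y) = 82 (Z(j, y) = 4 - 1*(-78) = 4 + 78 = 82)
o(z) = 2 - 1/(-96/137 + sqrt(-2 + z)) (o(z) = 2 - 1/(sqrt(-2 + z) - 96/137) = 2 - 1/(-96/137 + sqrt(-2 + z)))
(2835 + o(t(-2))) + Z(-52, 156) = (2835 + (-329 + 274*sqrt(-2 - 1))/(-96 + 137*sqrt(-2 - 1))) + 82 = (2835 + (-329 + 274*sqrt(-3))/(-96 + 137*sqrt(-3))) + 82 = (2835 + (-329 + 274*(I*sqrt(3)))/(-96 + 137*(I*sqrt(3)))) + 82 = (2835 + (-329 + 274*I*sqrt(3))/(-96 + 137*I*sqrt(3))) + 82 = 2917 + (-329 + 274*I*sqrt(3))/(-96 + 137*I*sqrt(3))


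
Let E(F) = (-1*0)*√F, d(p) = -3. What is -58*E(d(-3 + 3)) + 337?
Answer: 337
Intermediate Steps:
E(F) = 0 (E(F) = 0*√F = 0)
-58*E(d(-3 + 3)) + 337 = -58*0 + 337 = 0 + 337 = 337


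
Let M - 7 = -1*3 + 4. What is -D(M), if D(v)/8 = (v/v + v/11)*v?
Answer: -1216/11 ≈ -110.55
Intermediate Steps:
M = 8 (M = 7 + (-1*3 + 4) = 7 + (-3 + 4) = 7 + 1 = 8)
D(v) = 8*v*(1 + v/11) (D(v) = 8*((v/v + v/11)*v) = 8*((1 + v*(1/11))*v) = 8*((1 + v/11)*v) = 8*(v*(1 + v/11)) = 8*v*(1 + v/11))
-D(M) = -8*8*(11 + 8)/11 = -8*8*19/11 = -1*1216/11 = -1216/11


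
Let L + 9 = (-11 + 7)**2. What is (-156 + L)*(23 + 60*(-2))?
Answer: 14453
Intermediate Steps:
L = 7 (L = -9 + (-11 + 7)**2 = -9 + (-4)**2 = -9 + 16 = 7)
(-156 + L)*(23 + 60*(-2)) = (-156 + 7)*(23 + 60*(-2)) = -149*(23 - 120) = -149*(-97) = 14453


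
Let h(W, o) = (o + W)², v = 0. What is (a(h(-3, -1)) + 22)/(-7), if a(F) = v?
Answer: -22/7 ≈ -3.1429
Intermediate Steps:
h(W, o) = (W + o)²
a(F) = 0
(a(h(-3, -1)) + 22)/(-7) = (0 + 22)/(-7) = -⅐*22 = -22/7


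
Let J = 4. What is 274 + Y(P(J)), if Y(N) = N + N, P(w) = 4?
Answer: 282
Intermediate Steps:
Y(N) = 2*N
274 + Y(P(J)) = 274 + 2*4 = 274 + 8 = 282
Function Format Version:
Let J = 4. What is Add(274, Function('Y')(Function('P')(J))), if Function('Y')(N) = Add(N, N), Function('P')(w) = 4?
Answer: 282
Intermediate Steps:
Function('Y')(N) = Mul(2, N)
Add(274, Function('Y')(Function('P')(J))) = Add(274, Mul(2, 4)) = Add(274, 8) = 282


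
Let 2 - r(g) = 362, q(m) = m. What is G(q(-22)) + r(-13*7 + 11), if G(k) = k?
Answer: -382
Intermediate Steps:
r(g) = -360 (r(g) = 2 - 1*362 = 2 - 362 = -360)
G(q(-22)) + r(-13*7 + 11) = -22 - 360 = -382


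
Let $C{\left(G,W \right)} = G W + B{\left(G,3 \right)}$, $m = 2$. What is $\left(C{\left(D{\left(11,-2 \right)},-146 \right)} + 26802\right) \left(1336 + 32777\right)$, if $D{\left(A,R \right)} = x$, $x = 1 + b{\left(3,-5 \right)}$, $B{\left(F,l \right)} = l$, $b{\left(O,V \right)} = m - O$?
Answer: $914398965$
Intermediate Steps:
$b{\left(O,V \right)} = 2 - O$
$x = 0$ ($x = 1 + \left(2 - 3\right) = 1 - 1 = 0$)
$D{\left(A,R \right)} = 0$
$C{\left(G,W \right)} = 3 + G W$ ($C{\left(G,W \right)} = G W + 3 = 3 + G W$)
$\left(C{\left(D{\left(11,-2 \right)},-146 \right)} + 26802\right) \left(1336 + 32777\right) = \left(\left(3 + 0 \left(-146\right)\right) + 26802\right) \left(1336 + 32777\right) = \left(\left(3 + 0\right) + 26802\right) 34113 = \left(3 + 26802\right) 34113 = 26805 \cdot 34113 = 914398965$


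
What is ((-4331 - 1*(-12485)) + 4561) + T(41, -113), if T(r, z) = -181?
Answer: 12534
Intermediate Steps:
((-4331 - 1*(-12485)) + 4561) + T(41, -113) = ((-4331 - 1*(-12485)) + 4561) - 181 = ((-4331 + 12485) + 4561) - 181 = (8154 + 4561) - 181 = 12715 - 181 = 12534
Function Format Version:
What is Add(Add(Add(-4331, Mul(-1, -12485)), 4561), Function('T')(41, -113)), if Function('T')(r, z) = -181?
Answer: 12534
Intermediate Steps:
Add(Add(Add(-4331, Mul(-1, -12485)), 4561), Function('T')(41, -113)) = Add(Add(Add(-4331, Mul(-1, -12485)), 4561), -181) = Add(Add(Add(-4331, 12485), 4561), -181) = Add(Add(8154, 4561), -181) = Add(12715, -181) = 12534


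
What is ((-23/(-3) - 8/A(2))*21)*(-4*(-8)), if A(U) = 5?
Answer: 20384/5 ≈ 4076.8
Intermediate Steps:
((-23/(-3) - 8/A(2))*21)*(-4*(-8)) = ((-23/(-3) - 8/5)*21)*(-4*(-8)) = ((-23*(-1/3) - 8*1/5)*21)*32 = ((23/3 - 8/5)*21)*32 = ((91/15)*21)*32 = (637/5)*32 = 20384/5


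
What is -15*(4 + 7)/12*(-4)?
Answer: 55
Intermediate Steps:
-15*(4 + 7)/12*(-4) = -165/12*(-4) = -15*11/12*(-4) = -55/4*(-4) = 55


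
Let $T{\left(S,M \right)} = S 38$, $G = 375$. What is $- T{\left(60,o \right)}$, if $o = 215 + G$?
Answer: $-2280$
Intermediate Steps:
$o = 590$ ($o = 215 + 375 = 590$)
$T{\left(S,M \right)} = 38 S$
$- T{\left(60,o \right)} = - 38 \cdot 60 = \left(-1\right) 2280 = -2280$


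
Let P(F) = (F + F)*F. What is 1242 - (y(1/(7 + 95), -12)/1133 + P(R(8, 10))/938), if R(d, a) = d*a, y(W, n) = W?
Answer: 66577340999/54200454 ≈ 1228.4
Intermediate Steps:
R(d, a) = a*d
P(F) = 2*F**2 (P(F) = (2*F)*F = 2*F**2)
1242 - (y(1/(7 + 95), -12)/1133 + P(R(8, 10))/938) = 1242 - (1/((7 + 95)*1133) + (2*(10*8)**2)/938) = 1242 - ((1/1133)/102 + (2*80**2)*(1/938)) = 1242 - ((1/102)*(1/1133) + (2*6400)*(1/938)) = 1242 - (1/115566 + 12800*(1/938)) = 1242 - (1/115566 + 6400/469) = 1242 - 1*739622869/54200454 = 1242 - 739622869/54200454 = 66577340999/54200454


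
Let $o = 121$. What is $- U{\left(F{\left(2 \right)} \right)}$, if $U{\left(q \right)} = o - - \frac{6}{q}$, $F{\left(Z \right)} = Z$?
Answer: $-124$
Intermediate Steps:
$U{\left(q \right)} = 121 + \frac{6}{q}$ ($U{\left(q \right)} = 121 - - \frac{6}{q} = 121 + \frac{6}{q}$)
$- U{\left(F{\left(2 \right)} \right)} = - (121 + \frac{6}{2}) = - (121 + 6 \cdot \frac{1}{2}) = - (121 + 3) = \left(-1\right) 124 = -124$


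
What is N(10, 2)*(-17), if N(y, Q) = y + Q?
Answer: -204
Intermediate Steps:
N(y, Q) = Q + y
N(10, 2)*(-17) = (2 + 10)*(-17) = 12*(-17) = -204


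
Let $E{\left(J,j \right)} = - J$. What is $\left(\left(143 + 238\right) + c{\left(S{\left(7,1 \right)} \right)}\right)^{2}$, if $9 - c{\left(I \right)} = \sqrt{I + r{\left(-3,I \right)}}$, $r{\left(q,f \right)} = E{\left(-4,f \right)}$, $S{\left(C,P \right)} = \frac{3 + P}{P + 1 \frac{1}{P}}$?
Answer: $\left(390 - \sqrt{6}\right)^{2} \approx 1.502 \cdot 10^{5}$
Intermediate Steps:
$S{\left(C,P \right)} = \frac{3 + P}{P + \frac{1}{P}}$
$r{\left(q,f \right)} = 4$ ($r{\left(q,f \right)} = \left(-1\right) \left(-4\right) = 4$)
$c{\left(I \right)} = 9 - \sqrt{4 + I}$ ($c{\left(I \right)} = 9 - \sqrt{I + 4} = 9 - \sqrt{4 + I}$)
$\left(\left(143 + 238\right) + c{\left(S{\left(7,1 \right)} \right)}\right)^{2} = \left(\left(143 + 238\right) + \left(9 - \sqrt{4 + 1 \frac{1}{1 + 1^{2}} \left(3 + 1\right)}\right)\right)^{2} = \left(381 + \left(9 - \sqrt{4 + 1 \frac{1}{1 + 1} \cdot 4}\right)\right)^{2} = \left(381 + \left(9 - \sqrt{4 + 1 \cdot \frac{1}{2} \cdot 4}\right)\right)^{2} = \left(381 + \left(9 - \sqrt{4 + 2}\right)\right)^{2} = \left(381 + \left(9 - \sqrt{6}\right)\right)^{2} = \left(390 - \sqrt{6}\right)^{2}$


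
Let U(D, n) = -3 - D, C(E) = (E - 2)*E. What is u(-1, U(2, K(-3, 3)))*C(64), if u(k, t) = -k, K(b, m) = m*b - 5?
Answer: 3968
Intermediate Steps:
K(b, m) = -5 + b*m (K(b, m) = b*m - 5 = -5 + b*m)
C(E) = E*(-2 + E) (C(E) = (-2 + E)*E = E*(-2 + E))
u(-1, U(2, K(-3, 3)))*C(64) = (-1*(-1))*(64*(-2 + 64)) = 1*(64*62) = 1*3968 = 3968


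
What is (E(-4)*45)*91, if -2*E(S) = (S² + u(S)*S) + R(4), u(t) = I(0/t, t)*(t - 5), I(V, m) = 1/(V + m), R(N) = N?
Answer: -45045/2 ≈ -22523.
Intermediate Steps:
u(t) = (-5 + t)/t (u(t) = (t - 5)/(0/t + t) = (-5 + t)/(0 + t) = (-5 + t)/t)
E(S) = ½ - S/2 - S²/2 (E(S) = -((S² + ((-5 + S)/S)*S) + 4)/2 = -((S² + (-5 + S)) + 4)/2 = -((-5 + S + S²) + 4)/2 = -(-1 + S + S²)/2 = ½ - S/2 - S²/2)
(E(-4)*45)*91 = ((½ - ½*(-4) - ½*(-4)²)*45)*91 = ((½ + 2 - ½*16)*45)*91 = ((½ + 2 - 8)*45)*91 = -11/2*45*91 = -495/2*91 = -45045/2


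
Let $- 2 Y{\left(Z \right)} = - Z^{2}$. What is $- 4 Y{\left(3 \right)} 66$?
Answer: $-1188$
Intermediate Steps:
$Y{\left(Z \right)} = \frac{Z^{2}}{2}$ ($Y{\left(Z \right)} = - \frac{\left(-1\right) Z^{2}}{2} = \frac{Z^{2}}{2}$)
$- 4 Y{\left(3 \right)} 66 = - 4 \frac{3^{2}}{2} \cdot 66 = - 4 \cdot \frac{1}{2} \cdot 9 \cdot 66 = \left(-4\right) \frac{9}{2} \cdot 66 = \left(-18\right) 66 = -1188$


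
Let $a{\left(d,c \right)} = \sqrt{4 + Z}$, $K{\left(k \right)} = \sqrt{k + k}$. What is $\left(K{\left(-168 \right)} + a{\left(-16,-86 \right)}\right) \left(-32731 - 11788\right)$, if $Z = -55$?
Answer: $44519 i \left(- \sqrt{51} - 4 \sqrt{21}\right) \approx - 1.134 \cdot 10^{6} i$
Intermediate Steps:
$K{\left(k \right)} = \sqrt{2} \sqrt{k}$ ($K{\left(k \right)} = \sqrt{2 k} = \sqrt{2} \sqrt{k}$)
$a{\left(d,c \right)} = i \sqrt{51}$ ($a{\left(d,c \right)} = \sqrt{4 - 55} = \sqrt{-51} = i \sqrt{51}$)
$\left(K{\left(-168 \right)} + a{\left(-16,-86 \right)}\right) \left(-32731 - 11788\right) = \left(\sqrt{2} \sqrt{-168} + i \sqrt{51}\right) \left(-32731 - 11788\right) = \left(\sqrt{2} \cdot 2 i \sqrt{42} + i \sqrt{51}\right) \left(-44519\right) = \left(4 i \sqrt{21} + i \sqrt{51}\right) \left(-44519\right) = \left(i \sqrt{51} + 4 i \sqrt{21}\right) \left(-44519\right) = - 178076 i \sqrt{21} - 44519 i \sqrt{51}$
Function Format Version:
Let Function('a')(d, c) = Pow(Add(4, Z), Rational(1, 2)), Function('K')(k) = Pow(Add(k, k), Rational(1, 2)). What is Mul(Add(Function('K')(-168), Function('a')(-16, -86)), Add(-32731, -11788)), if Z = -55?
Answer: Mul(44519, I, Add(Mul(-1, Pow(51, Rational(1, 2))), Mul(-4, Pow(21, Rational(1, 2))))) ≈ Mul(-1.1340e+6, I)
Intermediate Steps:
Function('K')(k) = Mul(Pow(2, Rational(1, 2)), Pow(k, Rational(1, 2))) (Function('K')(k) = Pow(Mul(2, k), Rational(1, 2)) = Mul(Pow(2, Rational(1, 2)), Pow(k, Rational(1, 2))))
Function('a')(d, c) = Mul(I, Pow(51, Rational(1, 2))) (Function('a')(d, c) = Pow(Add(4, -55), Rational(1, 2)) = Pow(-51, Rational(1, 2)) = Mul(I, Pow(51, Rational(1, 2))))
Mul(Add(Function('K')(-168), Function('a')(-16, -86)), Add(-32731, -11788)) = Mul(Add(Mul(Pow(2, Rational(1, 2)), Pow(-168, Rational(1, 2))), Mul(I, Pow(51, Rational(1, 2)))), Add(-32731, -11788)) = Mul(Add(Mul(Pow(2, Rational(1, 2)), Mul(2, I, Pow(42, Rational(1, 2)))), Mul(I, Pow(51, Rational(1, 2)))), -44519) = Mul(Add(Mul(4, I, Pow(21, Rational(1, 2))), Mul(I, Pow(51, Rational(1, 2)))), -44519) = Mul(Add(Mul(I, Pow(51, Rational(1, 2))), Mul(4, I, Pow(21, Rational(1, 2)))), -44519) = Add(Mul(-178076, I, Pow(21, Rational(1, 2))), Mul(-44519, I, Pow(51, Rational(1, 2))))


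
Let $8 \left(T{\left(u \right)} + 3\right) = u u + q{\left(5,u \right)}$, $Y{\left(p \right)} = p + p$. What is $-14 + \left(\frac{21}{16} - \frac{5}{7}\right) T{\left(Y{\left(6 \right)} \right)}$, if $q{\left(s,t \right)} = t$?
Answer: $- \frac{925}{224} \approx -4.1295$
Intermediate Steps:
$Y{\left(p \right)} = 2 p$
$T{\left(u \right)} = -3 + \frac{u}{8} + \frac{u^{2}}{8}$ ($T{\left(u \right)} = -3 + \frac{u u + u}{8} = -3 + \frac{u^{2} + u}{8} = -3 + \frac{u + u^{2}}{8} = -3 + \left(\frac{u}{8} + \frac{u^{2}}{8}\right) = -3 + \frac{u}{8} + \frac{u^{2}}{8}$)
$-14 + \left(\frac{21}{16} - \frac{5}{7}\right) T{\left(Y{\left(6 \right)} \right)} = -14 + \left(\frac{21}{16} - \frac{5}{7}\right) \left(-3 + \frac{2 \cdot 6}{8} + \frac{\left(2 \cdot 6\right)^{2}}{8}\right) = -14 + \left(21 \cdot \frac{1}{16} - \frac{5}{7}\right) \left(-3 + \frac{1}{8} \cdot 12 + \frac{12^{2}}{8}\right) = -14 + \left(\frac{21}{16} - \frac{5}{7}\right) \left(-3 + \frac{3}{2} + \frac{1}{8} \cdot 144\right) = -14 + \frac{67 \left(-3 + \frac{3}{2} + 18\right)}{112} = -14 + \frac{67}{112} \cdot \frac{33}{2} = -14 + \frac{2211}{224} = - \frac{925}{224}$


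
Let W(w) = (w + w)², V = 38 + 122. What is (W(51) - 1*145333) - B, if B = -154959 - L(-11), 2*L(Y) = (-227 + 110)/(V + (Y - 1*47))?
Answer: 1362001/68 ≈ 20029.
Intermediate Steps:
V = 160
W(w) = 4*w² (W(w) = (2*w)² = 4*w²)
L(Y) = -117/(2*(113 + Y)) (L(Y) = ((-227 + 110)/(160 + (Y - 1*47)))/2 = (-117/(160 + (Y - 47)))/2 = (-117/(160 + (-47 + Y)))/2 = (-117/(113 + Y))/2 = -117/(2*(113 + Y)))
B = -10537173/68 (B = -154959 - (-117)/(226 + 2*(-11)) = -154959 - (-117)/(226 - 22) = -154959 - (-117)/204 = -154959 - 1*(-39/68) = -154959 + 39/68 = -10537173/68 ≈ -1.5496e+5)
(W(51) - 1*145333) - B = (4*51² - 1*145333) - 1*(-10537173/68) = (4*2601 - 145333) + 10537173/68 = (10404 - 145333) + 10537173/68 = -134929 + 10537173/68 = 1362001/68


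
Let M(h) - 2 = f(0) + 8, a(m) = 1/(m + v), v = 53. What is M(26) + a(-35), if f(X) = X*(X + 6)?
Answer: 181/18 ≈ 10.056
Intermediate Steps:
f(X) = X*(6 + X)
a(m) = 1/(53 + m) (a(m) = 1/(m + 53) = 1/(53 + m))
M(h) = 10 (M(h) = 2 + (0*(6 + 0) + 8) = 2 + (0*6 + 8) = 2 + (0 + 8) = 2 + 8 = 10)
M(26) + a(-35) = 10 + 1/(53 - 35) = 10 + 1/18 = 181/18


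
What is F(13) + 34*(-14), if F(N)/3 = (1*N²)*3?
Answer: 1045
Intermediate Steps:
F(N) = 9*N² (F(N) = 3*((1*N²)*3) = 3*(N²*3) = 3*(3*N²) = 9*N²)
F(13) + 34*(-14) = 9*13² + 34*(-14) = 9*169 - 476 = 1521 - 476 = 1045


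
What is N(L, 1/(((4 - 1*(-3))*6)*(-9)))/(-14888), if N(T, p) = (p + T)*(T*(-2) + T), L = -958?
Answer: 173457875/2813832 ≈ 61.645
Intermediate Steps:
N(T, p) = -T*(T + p) (N(T, p) = (T + p)*(-2*T + T) = (T + p)*(-T) = -T*(T + p))
N(L, 1/(((4 - 1*(-3))*6)*(-9)))/(-14888) = -1*(-958)*(-958 + 1/(((4 - 1*(-3))*6)*(-9)))/(-14888) = -1*(-958)*(-958 + 1/(((4 + 3)*6)*(-9)))*(-1/14888) = -1*(-958)*(-958 + 1/((7*6)*(-9)))*(-1/14888) = -1*(-958)*(-958 + 1/(42*(-9)))*(-1/14888) = -1*(-958)*(-958 + 1/(-378))*(-1/14888) = -1*(-958)*(-958 - 1/378)*(-1/14888) = -1*(-958)*(-362125/378)*(-1/14888) = -173457875/189*(-1/14888) = 173457875/2813832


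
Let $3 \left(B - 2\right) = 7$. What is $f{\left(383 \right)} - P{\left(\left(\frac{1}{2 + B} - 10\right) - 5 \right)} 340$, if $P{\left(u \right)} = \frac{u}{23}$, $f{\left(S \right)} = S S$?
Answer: $\frac{64198973}{437} \approx 1.4691 \cdot 10^{5}$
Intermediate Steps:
$B = \frac{13}{3}$ ($B = 2 + \frac{1}{3} \cdot 7 = 2 + \frac{7}{3} = \frac{13}{3} \approx 4.3333$)
$f{\left(S \right)} = S^{2}$
$P{\left(u \right)} = \frac{u}{23}$ ($P{\left(u \right)} = u \frac{1}{23} = \frac{u}{23}$)
$f{\left(383 \right)} - P{\left(\left(\frac{1}{2 + B} - 10\right) - 5 \right)} 340 = 383^{2} - \frac{\left(\frac{1}{2 + \frac{13}{3}} - 10\right) - 5}{23} \cdot 340 = 146689 - \frac{\left(\frac{1}{\frac{19}{3}} - 10\right) - 5}{23} \cdot 340 = 146689 - \frac{\left(\frac{3}{19} - 10\right) - 5}{23} \cdot 340 = 146689 - \frac{- \frac{187}{19} - 5}{23} \cdot 340 = 146689 - \frac{1}{23} \left(- \frac{282}{19}\right) 340 = 146689 - \left(- \frac{282}{437}\right) 340 = 146689 - - \frac{95880}{437} = 146689 + \frac{95880}{437} = \frac{64198973}{437}$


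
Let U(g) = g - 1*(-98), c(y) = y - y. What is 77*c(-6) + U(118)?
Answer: 216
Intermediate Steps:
c(y) = 0
U(g) = 98 + g (U(g) = g + 98 = 98 + g)
77*c(-6) + U(118) = 77*0 + (98 + 118) = 0 + 216 = 216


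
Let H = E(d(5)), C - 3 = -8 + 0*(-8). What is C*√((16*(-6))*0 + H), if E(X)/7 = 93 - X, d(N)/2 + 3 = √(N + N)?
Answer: -5*√(693 - 14*√10) ≈ -127.35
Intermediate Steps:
C = -5 (C = 3 + (-8 + 0*(-8)) = 3 + (-8 + 0) = 3 - 8 = -5)
d(N) = -6 + 2*√2*√N (d(N) = -6 + 2*√(N + N) = -6 + 2*√(2*N) = -6 + 2*(√2*√N) = -6 + 2*√2*√N)
E(X) = 651 - 7*X (E(X) = 7*(93 - X) = 651 - 7*X)
H = 693 - 14*√10 (H = 651 - 7*(-6 + 2*√2*√5) = 651 - 7*(-6 + 2*√10) = 651 + (42 - 14*√10) = 693 - 14*√10 ≈ 648.73)
C*√((16*(-6))*0 + H) = -5*√((16*(-6))*0 + (693 - 14*√10)) = -5*√(-96*0 + (693 - 14*√10)) = -5*√(0 + (693 - 14*√10)) = -5*√(693 - 14*√10)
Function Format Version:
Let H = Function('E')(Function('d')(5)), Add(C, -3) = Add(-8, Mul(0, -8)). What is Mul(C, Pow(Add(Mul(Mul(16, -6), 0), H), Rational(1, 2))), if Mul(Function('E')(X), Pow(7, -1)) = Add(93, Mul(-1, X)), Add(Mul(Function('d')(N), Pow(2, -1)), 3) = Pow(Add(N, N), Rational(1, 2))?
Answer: Mul(-5, Pow(Add(693, Mul(-14, Pow(10, Rational(1, 2)))), Rational(1, 2))) ≈ -127.35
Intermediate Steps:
C = -5 (C = Add(3, Add(-8, Mul(0, -8))) = Add(3, Add(-8, 0)) = Add(3, -8) = -5)
Function('d')(N) = Add(-6, Mul(2, Pow(2, Rational(1, 2)), Pow(N, Rational(1, 2)))) (Function('d')(N) = Add(-6, Mul(2, Pow(Add(N, N), Rational(1, 2)))) = Add(-6, Mul(2, Pow(Mul(2, N), Rational(1, 2)))) = Add(-6, Mul(2, Mul(Pow(2, Rational(1, 2)), Pow(N, Rational(1, 2))))) = Add(-6, Mul(2, Pow(2, Rational(1, 2)), Pow(N, Rational(1, 2)))))
Function('E')(X) = Add(651, Mul(-7, X)) (Function('E')(X) = Mul(7, Add(93, Mul(-1, X))) = Add(651, Mul(-7, X)))
H = Add(693, Mul(-14, Pow(10, Rational(1, 2)))) (H = Add(651, Mul(-7, Add(-6, Mul(2, Pow(2, Rational(1, 2)), Pow(5, Rational(1, 2)))))) = Add(651, Mul(-7, Add(-6, Mul(2, Pow(10, Rational(1, 2)))))) = Add(651, Add(42, Mul(-14, Pow(10, Rational(1, 2))))) = Add(693, Mul(-14, Pow(10, Rational(1, 2)))) ≈ 648.73)
Mul(C, Pow(Add(Mul(Mul(16, -6), 0), H), Rational(1, 2))) = Mul(-5, Pow(Add(Mul(Mul(16, -6), 0), Add(693, Mul(-14, Pow(10, Rational(1, 2))))), Rational(1, 2))) = Mul(-5, Pow(Add(Mul(-96, 0), Add(693, Mul(-14, Pow(10, Rational(1, 2))))), Rational(1, 2))) = Mul(-5, Pow(Add(0, Add(693, Mul(-14, Pow(10, Rational(1, 2))))), Rational(1, 2))) = Mul(-5, Pow(Add(693, Mul(-14, Pow(10, Rational(1, 2)))), Rational(1, 2)))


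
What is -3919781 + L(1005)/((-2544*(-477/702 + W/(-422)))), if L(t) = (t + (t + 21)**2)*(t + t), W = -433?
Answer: -7644685552603/1209248 ≈ -6.3218e+6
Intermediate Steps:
L(t) = 2*t*(t + (21 + t)**2) (L(t) = (t + (21 + t)**2)*(2*t) = 2*t*(t + (21 + t)**2))
-3919781 + L(1005)/((-2544*(-477/702 + W/(-422)))) = -3919781 + (2*1005*(1005 + (21 + 1005)**2))/((-2544*(-477/702 - 433/(-422)))) = -3919781 + (2*1005*(1005 + 1026**2))/((-2544*(-477*1/702 - 433*(-1/422)))) = -3919781 + (2*1005*(1005 + 1052676))/((-2544*(-53/78 + 433/422))) = -3919781 + (2*1005*1053681)/((-2544*2852/8229)) = -3919781 + 2117898810/(-2418496/2743) = -3919781 + 2117898810*(-2743/2418496) = -3919781 - 2904698217915/1209248 = -7644685552603/1209248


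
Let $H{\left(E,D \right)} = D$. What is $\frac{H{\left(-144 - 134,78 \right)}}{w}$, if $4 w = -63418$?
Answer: $- \frac{156}{31709} \approx -0.0049197$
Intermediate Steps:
$w = - \frac{31709}{2}$ ($w = \frac{1}{4} \left(-63418\right) = - \frac{31709}{2} \approx -15855.0$)
$\frac{H{\left(-144 - 134,78 \right)}}{w} = \frac{78}{- \frac{31709}{2}} = 78 \left(- \frac{2}{31709}\right) = - \frac{156}{31709}$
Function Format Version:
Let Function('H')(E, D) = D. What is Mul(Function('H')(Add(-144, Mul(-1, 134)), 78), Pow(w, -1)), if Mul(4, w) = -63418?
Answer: Rational(-156, 31709) ≈ -0.0049197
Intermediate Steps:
w = Rational(-31709, 2) (w = Mul(Rational(1, 4), -63418) = Rational(-31709, 2) ≈ -15855.)
Mul(Function('H')(Add(-144, Mul(-1, 134)), 78), Pow(w, -1)) = Mul(78, Pow(Rational(-31709, 2), -1)) = Mul(78, Rational(-2, 31709)) = Rational(-156, 31709)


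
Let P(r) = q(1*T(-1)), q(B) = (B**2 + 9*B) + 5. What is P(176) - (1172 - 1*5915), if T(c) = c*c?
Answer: 4758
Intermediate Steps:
T(c) = c**2
q(B) = 5 + B**2 + 9*B
P(r) = 15 (P(r) = 5 + (1*(-1)**2)**2 + 9*(1*(-1)**2) = 5 + (1*1)**2 + 9*(1*1) = 5 + 1**2 + 9*1 = 5 + 1 + 9 = 15)
P(176) - (1172 - 1*5915) = 15 - (1172 - 1*5915) = 15 - (1172 - 5915) = 15 - 1*(-4743) = 15 + 4743 = 4758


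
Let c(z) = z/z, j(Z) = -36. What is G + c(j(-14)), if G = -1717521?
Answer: -1717520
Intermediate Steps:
c(z) = 1
G + c(j(-14)) = -1717521 + 1 = -1717520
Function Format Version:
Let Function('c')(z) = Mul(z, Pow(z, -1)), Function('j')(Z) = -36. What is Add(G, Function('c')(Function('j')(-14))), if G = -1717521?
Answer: -1717520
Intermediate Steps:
Function('c')(z) = 1
Add(G, Function('c')(Function('j')(-14))) = Add(-1717521, 1) = -1717520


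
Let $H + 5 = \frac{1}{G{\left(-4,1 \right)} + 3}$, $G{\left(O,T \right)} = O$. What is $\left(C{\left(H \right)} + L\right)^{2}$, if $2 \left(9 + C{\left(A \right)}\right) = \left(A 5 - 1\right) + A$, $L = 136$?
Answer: $\frac{47089}{4} \approx 11772.0$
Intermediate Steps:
$H = -6$ ($H = -5 + \frac{1}{-4 + 3} = -5 + \frac{1}{-1} = -5 - 1 = -6$)
$C{\left(A \right)} = - \frac{19}{2} + 3 A$ ($C{\left(A \right)} = -9 + \frac{\left(A 5 - 1\right) + A}{2} = -9 + \frac{\left(5 A - 1\right) + A}{2} = -9 + \frac{\left(-1 + 5 A\right) + A}{2} = -9 + \frac{-1 + 6 A}{2} = -9 + \left(- \frac{1}{2} + 3 A\right) = - \frac{19}{2} + 3 A$)
$\left(C{\left(H \right)} + L\right)^{2} = \left(\left(- \frac{19}{2} + 3 \left(-6\right)\right) + 136\right)^{2} = \left(\left(- \frac{19}{2} - 18\right) + 136\right)^{2} = \left(- \frac{55}{2} + 136\right)^{2} = \left(\frac{217}{2}\right)^{2} = \frac{47089}{4}$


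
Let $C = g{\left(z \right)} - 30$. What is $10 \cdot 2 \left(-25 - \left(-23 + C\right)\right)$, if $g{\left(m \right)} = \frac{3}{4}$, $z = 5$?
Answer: $545$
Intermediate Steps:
$g{\left(m \right)} = \frac{3}{4}$ ($g{\left(m \right)} = 3 \cdot \frac{1}{4} = \frac{3}{4}$)
$C = - \frac{117}{4}$ ($C = \frac{3}{4} - 30 = - \frac{117}{4} \approx -29.25$)
$10 \cdot 2 \left(-25 - \left(-23 + C\right)\right) = 10 \cdot 2 \left(-25 + \left(23 - - \frac{117}{4}\right)\right) = 20 \left(-25 + \left(23 + \frac{117}{4}\right)\right) = 20 \left(-25 + \frac{209}{4}\right) = 20 \cdot \frac{109}{4} = 545$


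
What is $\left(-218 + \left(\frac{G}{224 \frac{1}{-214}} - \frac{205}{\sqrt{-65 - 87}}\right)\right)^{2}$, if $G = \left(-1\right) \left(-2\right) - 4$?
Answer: $\frac{2765776019}{59584} - \frac{2480705 i \sqrt{38}}{2128} \approx 46418.0 - 7186.1 i$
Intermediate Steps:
$G = -2$ ($G = 2 - 4 = -2$)
$\left(-218 + \left(\frac{G}{224 \frac{1}{-214}} - \frac{205}{\sqrt{-65 - 87}}\right)\right)^{2} = \left(-218 - \left(- \frac{107}{56} + \frac{205}{\sqrt{-65 - 87}}\right)\right)^{2} = \left(-218 - \left(- \frac{107}{56} + 205 \left(- \frac{i \sqrt{38}}{76}\right)\right)\right)^{2} = \left(-218 + \left(\frac{107}{56} + \frac{205 i \sqrt{38}}{76}\right)\right)^{2} = \left(- \frac{12101}{56} + \frac{205 i \sqrt{38}}{76}\right)^{2}$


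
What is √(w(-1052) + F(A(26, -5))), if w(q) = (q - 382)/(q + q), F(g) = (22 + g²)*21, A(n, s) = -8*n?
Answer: 87*√33227683/526 ≈ 953.42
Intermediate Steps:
F(g) = 462 + 21*g²
w(q) = (-382 + q)/(2*q) (w(q) = (-382 + q)/((2*q)) = (-382 + q)*(1/(2*q)) = (-382 + q)/(2*q))
√(w(-1052) + F(A(26, -5))) = √((½)*(-382 - 1052)/(-1052) + (462 + 21*(-8*26)²)) = √((½)*(-1/1052)*(-1434) + (462 + 21*(-208)²)) = √(717/1052 + (462 + 21*43264)) = √(717/1052 + (462 + 908544)) = √(717/1052 + 909006) = √(956275029/1052) = 87*√33227683/526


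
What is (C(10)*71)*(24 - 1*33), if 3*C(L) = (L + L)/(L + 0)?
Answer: -426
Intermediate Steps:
C(L) = ⅔ (C(L) = ((L + L)/(L + 0))/3 = ((2*L)/L)/3 = (⅓)*2 = ⅔)
(C(10)*71)*(24 - 1*33) = ((⅔)*71)*(24 - 1*33) = 142*(24 - 33)/3 = (142/3)*(-9) = -426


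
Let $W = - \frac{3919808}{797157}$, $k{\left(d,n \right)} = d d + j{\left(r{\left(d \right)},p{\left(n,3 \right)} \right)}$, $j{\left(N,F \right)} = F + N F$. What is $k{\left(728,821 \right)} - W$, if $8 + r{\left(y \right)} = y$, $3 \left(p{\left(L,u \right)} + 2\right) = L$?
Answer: $\frac{578624845481}{797157} \approx 7.2586 \cdot 10^{5}$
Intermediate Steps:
$p{\left(L,u \right)} = -2 + \frac{L}{3}$
$r{\left(y \right)} = -8 + y$
$j{\left(N,F \right)} = F + F N$
$k{\left(d,n \right)} = d^{2} + \left(-7 + d\right) \left(-2 + \frac{n}{3}\right)$ ($k{\left(d,n \right)} = d d + \left(-2 + \frac{n}{3}\right) \left(1 + \left(-8 + d\right)\right) = d^{2} + \left(-2 + \frac{n}{3}\right) \left(-7 + d\right) = d^{2} + \left(-7 + d\right) \left(-2 + \frac{n}{3}\right)$)
$W = - \frac{3919808}{797157}$ ($W = \left(-3919808\right) \frac{1}{797157} = - \frac{3919808}{797157} \approx -4.9172$)
$k{\left(728,821 \right)} - W = \left(728^{2} + \frac{\left(-7 + 728\right) \left(-6 + 821\right)}{3}\right) - - \frac{3919808}{797157} = \left(529984 + \frac{1}{3} \cdot 721 \cdot 815\right) + \frac{3919808}{797157} = \left(529984 + \frac{587615}{3}\right) + \frac{3919808}{797157} = \frac{2177567}{3} + \frac{3919808}{797157} = \frac{578624845481}{797157}$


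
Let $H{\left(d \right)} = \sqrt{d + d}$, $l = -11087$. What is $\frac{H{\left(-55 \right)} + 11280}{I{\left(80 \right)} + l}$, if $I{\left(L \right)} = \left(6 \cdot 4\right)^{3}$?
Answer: $\frac{11280}{2737} + \frac{i \sqrt{110}}{2737} \approx 4.1213 + 0.003832 i$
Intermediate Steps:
$H{\left(d \right)} = \sqrt{2} \sqrt{d}$ ($H{\left(d \right)} = \sqrt{2 d} = \sqrt{2} \sqrt{d}$)
$I{\left(L \right)} = 13824$ ($I{\left(L \right)} = 24^{3} = 13824$)
$\frac{H{\left(-55 \right)} + 11280}{I{\left(80 \right)} + l} = \frac{\sqrt{2} \sqrt{-55} + 11280}{13824 - 11087} = \frac{\sqrt{2} i \sqrt{55} + 11280}{2737} = \left(i \sqrt{110} + 11280\right) \frac{1}{2737} = \left(11280 + i \sqrt{110}\right) \frac{1}{2737} = \frac{11280}{2737} + \frac{i \sqrt{110}}{2737}$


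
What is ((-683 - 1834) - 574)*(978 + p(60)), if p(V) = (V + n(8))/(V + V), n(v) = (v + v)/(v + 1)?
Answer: -816639109/270 ≈ -3.0246e+6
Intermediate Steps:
n(v) = 2*v/(1 + v) (n(v) = (2*v)/(1 + v) = 2*v/(1 + v))
p(V) = (16/9 + V)/(2*V) (p(V) = (V + 2*8/(1 + 8))/(V + V) = (V + 2*8/9)/((2*V)) = (V + 2*8*(⅑))*(1/(2*V)) = (V + 16/9)*(1/(2*V)) = (16/9 + V)*(1/(2*V)) = (16/9 + V)/(2*V))
((-683 - 1834) - 574)*(978 + p(60)) = ((-683 - 1834) - 574)*(978 + (1/18)*(16 + 9*60)/60) = (-2517 - 574)*(978 + (1/18)*(1/60)*(16 + 540)) = -3091*(978 + (1/18)*(1/60)*556) = -3091*(978 + 139/270) = -3091*264199/270 = -816639109/270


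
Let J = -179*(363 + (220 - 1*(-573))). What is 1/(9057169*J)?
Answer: -1/1874145638156 ≈ -5.3358e-13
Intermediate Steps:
J = -206924 (J = -179*(363 + (220 + 573)) = -179*(363 + 793) = -179*1156 = -206924)
1/(9057169*J) = 1/(9057169*(-206924)) = (1/9057169)*(-1/206924) = -1/1874145638156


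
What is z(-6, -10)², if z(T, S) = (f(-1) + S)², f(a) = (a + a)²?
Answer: 1296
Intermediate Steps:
f(a) = 4*a² (f(a) = (2*a)² = 4*a²)
z(T, S) = (4 + S)² (z(T, S) = (4*(-1)² + S)² = (4*1 + S)² = (4 + S)²)
z(-6, -10)² = ((4 - 10)²)² = ((-6)²)² = 36² = 1296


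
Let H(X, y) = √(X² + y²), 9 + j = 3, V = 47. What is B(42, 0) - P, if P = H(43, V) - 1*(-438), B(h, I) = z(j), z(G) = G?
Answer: -444 - √4058 ≈ -507.70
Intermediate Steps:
j = -6 (j = -9 + 3 = -6)
B(h, I) = -6
P = 438 + √4058 (P = √(43² + 47²) - 1*(-438) = √(1849 + 2209) + 438 = √4058 + 438 = 438 + √4058 ≈ 501.70)
B(42, 0) - P = -6 - (438 + √4058) = -6 + (-438 - √4058) = -444 - √4058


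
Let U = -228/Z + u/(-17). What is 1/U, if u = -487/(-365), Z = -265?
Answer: 328865/257137 ≈ 1.2789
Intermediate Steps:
u = 487/365 (u = -487*(-1/365) = 487/365 ≈ 1.3342)
U = 257137/328865 (U = -228/(-265) + (487/365)/(-17) = -228*(-1/265) + (487/365)*(-1/17) = 228/265 - 487/6205 = 257137/328865 ≈ 0.78189)
1/U = 1/(257137/328865) = 328865/257137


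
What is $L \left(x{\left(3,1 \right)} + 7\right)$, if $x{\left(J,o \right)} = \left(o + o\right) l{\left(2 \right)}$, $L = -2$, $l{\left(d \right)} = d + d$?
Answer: $-30$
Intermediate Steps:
$l{\left(d \right)} = 2 d$
$x{\left(J,o \right)} = 8 o$ ($x{\left(J,o \right)} = \left(o + o\right) 2 \cdot 2 = 2 o 4 = 8 o$)
$L \left(x{\left(3,1 \right)} + 7\right) = - 2 \left(8 \cdot 1 + 7\right) = - 2 \left(8 + 7\right) = \left(-2\right) 15 = -30$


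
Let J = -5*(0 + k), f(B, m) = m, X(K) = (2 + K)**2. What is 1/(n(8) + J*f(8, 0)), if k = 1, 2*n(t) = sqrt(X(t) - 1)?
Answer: 2*sqrt(11)/33 ≈ 0.20101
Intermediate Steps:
n(t) = sqrt(-1 + (2 + t)**2)/2 (n(t) = sqrt((2 + t)**2 - 1)/2 = sqrt(-1 + (2 + t)**2)/2)
J = -5 (J = -5*(0 + 1) = -5*1 = -5)
1/(n(8) + J*f(8, 0)) = 1/(sqrt(-1 + (2 + 8)**2)/2 - 5*0) = 1/(sqrt(-1 + 10**2)/2 + 0) = 1/(sqrt(-1 + 100)/2 + 0) = 1/(sqrt(99)/2 + 0) = 1/((3*sqrt(11))/2 + 0) = 1/(3*sqrt(11)/2 + 0) = 1/(3*sqrt(11)/2) = 2*sqrt(11)/33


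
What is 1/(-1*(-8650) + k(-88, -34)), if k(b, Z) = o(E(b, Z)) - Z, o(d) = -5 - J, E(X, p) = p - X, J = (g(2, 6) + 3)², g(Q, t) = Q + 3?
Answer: 1/8615 ≈ 0.00011608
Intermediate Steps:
g(Q, t) = 3 + Q
J = 64 (J = ((3 + 2) + 3)² = (5 + 3)² = 8² = 64)
o(d) = -69 (o(d) = -5 - 1*64 = -5 - 64 = -69)
k(b, Z) = -69 - Z
1/(-1*(-8650) + k(-88, -34)) = 1/(-1*(-8650) + (-69 - 1*(-34))) = 1/(8650 + (-69 + 34)) = 1/(8650 - 35) = 1/8615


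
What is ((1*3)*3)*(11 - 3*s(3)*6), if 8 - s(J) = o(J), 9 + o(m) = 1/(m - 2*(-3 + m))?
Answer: -2601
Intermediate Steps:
o(m) = -9 + 1/(6 - m) (o(m) = -9 + 1/(m - 2*(-3 + m)) = -9 + 1/(m + (6 - 2*m)) = -9 + 1/(6 - m))
s(J) = 8 - (53 - 9*J)/(-6 + J)
((1*3)*3)*(11 - 3*s(3)*6) = ((1*3)*3)*(11 - 3*(-101 + 17*3)/(-6 + 3)*6) = (3*3)*(11 - 3*(-101 + 51)/(-3)*6) = 9*(11 - (-1)*(-50)*6) = 9*(11 - 3*50/3*6) = 9*(11 - 50*6) = 9*(11 - 300) = 9*(-289) = -2601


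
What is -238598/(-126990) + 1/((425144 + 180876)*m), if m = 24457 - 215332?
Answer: 919986705241267/489648327727500 ≈ 1.8789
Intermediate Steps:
m = -190875
-238598/(-126990) + 1/((425144 + 180876)*m) = -238598/(-126990) + 1/((425144 + 180876)*(-190875)) = -238598*(-1/126990) - 1/190875/606020 = 119299/63495 + (1/606020)*(-1/190875) = 119299/63495 - 1/115674067500 = 919986705241267/489648327727500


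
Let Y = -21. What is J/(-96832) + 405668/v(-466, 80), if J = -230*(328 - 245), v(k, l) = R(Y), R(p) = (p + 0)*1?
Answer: -19640621443/1016736 ≈ -19317.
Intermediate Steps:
R(p) = p (R(p) = p*1 = p)
v(k, l) = -21
J = -19090 (J = -230*83 = -19090)
J/(-96832) + 405668/v(-466, 80) = -19090/(-96832) + 405668/(-21) = -19090*(-1/96832) + 405668*(-1/21) = 9545/48416 - 405668/21 = -19640621443/1016736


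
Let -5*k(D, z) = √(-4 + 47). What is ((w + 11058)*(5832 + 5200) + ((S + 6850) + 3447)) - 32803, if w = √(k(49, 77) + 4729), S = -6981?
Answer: 121962369 + 11032*√(118225 - 5*√43)/5 ≈ 1.2272e+8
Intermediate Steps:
k(D, z) = -√43/5 (k(D, z) = -√(-4 + 47)/5 = -√43/5)
w = √(4729 - √43/5) (w = √(-√43/5 + 4729) = √(4729 - √43/5) ≈ 68.758)
((w + 11058)*(5832 + 5200) + ((S + 6850) + 3447)) - 32803 = ((√(118225 - 5*√43)/5 + 11058)*(5832 + 5200) + ((-6981 + 6850) + 3447)) - 32803 = ((11058 + √(118225 - 5*√43)/5)*11032 + (-131 + 3447)) - 32803 = ((121991856 + 11032*√(118225 - 5*√43)/5) + 3316) - 32803 = (121995172 + 11032*√(118225 - 5*√43)/5) - 32803 = 121962369 + 11032*√(118225 - 5*√43)/5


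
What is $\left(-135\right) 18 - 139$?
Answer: $-2569$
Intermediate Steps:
$\left(-135\right) 18 - 139 = -2430 - 139 = -2569$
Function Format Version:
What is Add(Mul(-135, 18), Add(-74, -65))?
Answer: -2569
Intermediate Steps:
Add(Mul(-135, 18), Add(-74, -65)) = Add(-2430, -139) = -2569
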